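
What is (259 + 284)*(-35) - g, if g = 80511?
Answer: -99516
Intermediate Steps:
(259 + 284)*(-35) - g = (259 + 284)*(-35) - 1*80511 = 543*(-35) - 80511 = -19005 - 80511 = -99516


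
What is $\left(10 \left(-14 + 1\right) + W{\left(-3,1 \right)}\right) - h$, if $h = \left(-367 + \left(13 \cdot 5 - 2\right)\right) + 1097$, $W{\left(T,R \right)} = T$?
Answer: $-926$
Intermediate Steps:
$h = 793$ ($h = \left(-367 + \left(65 - 2\right)\right) + 1097 = \left(-367 + 63\right) + 1097 = -304 + 1097 = 793$)
$\left(10 \left(-14 + 1\right) + W{\left(-3,1 \right)}\right) - h = \left(10 \left(-14 + 1\right) - 3\right) - 793 = \left(10 \left(-13\right) - 3\right) - 793 = \left(-130 - 3\right) - 793 = -133 - 793 = -926$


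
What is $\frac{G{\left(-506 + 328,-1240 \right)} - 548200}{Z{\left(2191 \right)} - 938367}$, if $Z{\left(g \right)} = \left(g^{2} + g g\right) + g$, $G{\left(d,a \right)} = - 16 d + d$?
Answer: $- \frac{272765}{4332393} \approx -0.062959$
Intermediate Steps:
$G{\left(d,a \right)} = - 15 d$
$Z{\left(g \right)} = g + 2 g^{2}$ ($Z{\left(g \right)} = \left(g^{2} + g^{2}\right) + g = 2 g^{2} + g = g + 2 g^{2}$)
$\frac{G{\left(-506 + 328,-1240 \right)} - 548200}{Z{\left(2191 \right)} - 938367} = \frac{- 15 \left(-506 + 328\right) - 548200}{2191 \left(1 + 2 \cdot 2191\right) - 938367} = \frac{\left(-15\right) \left(-178\right) - 548200}{2191 \left(1 + 4382\right) - 938367} = \frac{2670 - 548200}{2191 \cdot 4383 - 938367} = - \frac{545530}{9603153 - 938367} = - \frac{545530}{8664786} = \left(-545530\right) \frac{1}{8664786} = - \frac{272765}{4332393}$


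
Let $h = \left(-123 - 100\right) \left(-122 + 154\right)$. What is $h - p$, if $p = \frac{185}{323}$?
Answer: $- \frac{2305113}{323} \approx -7136.6$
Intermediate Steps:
$p = \frac{185}{323}$ ($p = 185 \cdot \frac{1}{323} = \frac{185}{323} \approx 0.57276$)
$h = -7136$ ($h = \left(-223\right) 32 = -7136$)
$h - p = -7136 - \frac{185}{323} = - \frac{2305113}{323}$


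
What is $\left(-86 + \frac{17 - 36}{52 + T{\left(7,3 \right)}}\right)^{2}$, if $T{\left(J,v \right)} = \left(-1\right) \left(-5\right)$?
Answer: $\frac{67081}{9} \approx 7453.4$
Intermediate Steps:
$T{\left(J,v \right)} = 5$
$\left(-86 + \frac{17 - 36}{52 + T{\left(7,3 \right)}}\right)^{2} = \left(-86 + \frac{17 - 36}{52 + 5}\right)^{2} = \left(-86 - \frac{19}{57}\right)^{2} = \left(-86 - \frac{1}{3}\right)^{2} = \left(- \frac{259}{3}\right)^{2} = \frac{67081}{9}$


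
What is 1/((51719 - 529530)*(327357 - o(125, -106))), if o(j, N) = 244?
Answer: -1/156298189643 ≈ -6.3980e-12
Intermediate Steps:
1/((51719 - 529530)*(327357 - o(125, -106))) = 1/((51719 - 529530)*(327357 - 1*244)) = 1/((-477811)*(327357 - 244)) = -1/477811/327113 = -1/477811*1/327113 = -1/156298189643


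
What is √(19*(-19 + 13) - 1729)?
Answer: I*√1843 ≈ 42.93*I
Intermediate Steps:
√(19*(-19 + 13) - 1729) = √(19*(-6) - 1729) = √(-114 - 1729) = √(-1843) = I*√1843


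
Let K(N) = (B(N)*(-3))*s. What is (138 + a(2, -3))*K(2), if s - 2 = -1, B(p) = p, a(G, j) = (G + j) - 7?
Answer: -780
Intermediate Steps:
a(G, j) = -7 + G + j
s = 1 (s = 2 - 1 = 1)
K(N) = -3*N (K(N) = (N*(-3))*1 = -3*N*1 = -3*N)
(138 + a(2, -3))*K(2) = (138 + (-7 + 2 - 3))*(-3*2) = (138 - 8)*(-6) = 130*(-6) = -780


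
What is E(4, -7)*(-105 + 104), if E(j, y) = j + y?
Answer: 3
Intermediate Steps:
E(4, -7)*(-105 + 104) = (4 - 7)*(-105 + 104) = -3*(-1) = 3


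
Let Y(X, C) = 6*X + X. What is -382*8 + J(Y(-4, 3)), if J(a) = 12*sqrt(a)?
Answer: -3056 + 24*I*sqrt(7) ≈ -3056.0 + 63.498*I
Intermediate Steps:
Y(X, C) = 7*X
-382*8 + J(Y(-4, 3)) = -382*8 + 12*sqrt(7*(-4)) = -3056 + 12*sqrt(-28) = -3056 + 12*(2*I*sqrt(7)) = -3056 + 24*I*sqrt(7)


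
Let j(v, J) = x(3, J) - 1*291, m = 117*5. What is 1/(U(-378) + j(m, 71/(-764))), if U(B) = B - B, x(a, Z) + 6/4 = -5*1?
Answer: -2/595 ≈ -0.0033613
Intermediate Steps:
x(a, Z) = -13/2 (x(a, Z) = -3/2 - 5*1 = -3/2 - 5 = -13/2)
m = 585
U(B) = 0
j(v, J) = -595/2 (j(v, J) = -13/2 - 1*291 = -13/2 - 291 = -595/2)
1/(U(-378) + j(m, 71/(-764))) = 1/(0 - 595/2) = 1/(-595/2) = -2/595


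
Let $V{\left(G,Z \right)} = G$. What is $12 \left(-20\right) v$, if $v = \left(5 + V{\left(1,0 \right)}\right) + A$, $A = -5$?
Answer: $-240$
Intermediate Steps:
$v = 1$ ($v = \left(5 + 1\right) - 5 = 6 - 5 = 1$)
$12 \left(-20\right) v = 12 \left(-20\right) 1 = \left(-240\right) 1 = -240$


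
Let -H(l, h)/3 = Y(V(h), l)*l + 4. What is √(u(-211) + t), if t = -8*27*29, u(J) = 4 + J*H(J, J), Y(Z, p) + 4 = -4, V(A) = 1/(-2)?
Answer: 2*√266194 ≈ 1031.9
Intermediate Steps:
V(A) = -½
Y(Z, p) = -8 (Y(Z, p) = -4 - 4 = -8)
H(l, h) = -12 + 24*l (H(l, h) = -3*(-8*l + 4) = -3*(4 - 8*l) = -12 + 24*l)
u(J) = 4 + J*(-12 + 24*J)
t = -6264 (t = -216*29 = -6264)
√(u(-211) + t) = √((4 - 12*(-211) + 24*(-211)²) - 6264) = √((4 + 2532 + 24*44521) - 6264) = √((4 + 2532 + 1068504) - 6264) = √(1071040 - 6264) = √1064776 = 2*√266194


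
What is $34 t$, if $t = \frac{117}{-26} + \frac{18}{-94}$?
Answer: $- \frac{7497}{47} \approx -159.51$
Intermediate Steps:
$t = - \frac{441}{94}$ ($t = 117 \left(- \frac{1}{26}\right) + 18 \left(- \frac{1}{94}\right) = - \frac{9}{2} - \frac{9}{47} = - \frac{441}{94} \approx -4.6915$)
$34 t = 34 \left(- \frac{441}{94}\right) = - \frac{7497}{47}$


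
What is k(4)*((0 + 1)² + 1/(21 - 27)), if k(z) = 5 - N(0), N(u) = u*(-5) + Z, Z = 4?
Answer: ⅚ ≈ 0.83333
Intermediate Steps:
N(u) = 4 - 5*u (N(u) = u*(-5) + 4 = -5*u + 4 = 4 - 5*u)
k(z) = 1 (k(z) = 5 - (4 - 5*0) = 5 - (4 + 0) = 5 - 1*4 = 5 - 4 = 1)
k(4)*((0 + 1)² + 1/(21 - 27)) = 1*((0 + 1)² + 1/(21 - 27)) = 1*(1² + 1/(-6)) = 1*(1 - ⅙) = 1*(⅚) = ⅚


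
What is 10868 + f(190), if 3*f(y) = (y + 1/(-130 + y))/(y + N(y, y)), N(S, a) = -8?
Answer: 27388237/2520 ≈ 10868.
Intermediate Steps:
f(y) = (y + 1/(-130 + y))/(3*(-8 + y)) (f(y) = ((y + 1/(-130 + y))/(y - 8))/3 = ((y + 1/(-130 + y))/(-8 + y))/3 = (y + 1/(-130 + y))/(3*(-8 + y)))
10868 + f(190) = 10868 + (1 + 190**2 - 130*190)/(3*(1040 + 190**2 - 138*190)) = 10868 + (1 + 36100 - 24700)/(3*(1040 + 36100 - 26220)) = 10868 + (1/3)*11401/10920 = 10868 + (1/3)*(1/10920)*11401 = 10868 + 877/2520 = 27388237/2520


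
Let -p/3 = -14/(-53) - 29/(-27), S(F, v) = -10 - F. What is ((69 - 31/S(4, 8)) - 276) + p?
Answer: -1394369/6678 ≈ -208.80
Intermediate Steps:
p = -1915/477 (p = -3*(-14/(-53) - 29/(-27)) = -3*(-14*(-1/53) - 29*(-1/27)) = -3*(14/53 + 29/27) = -3*1915/1431 = -1915/477 ≈ -4.0147)
((69 - 31/S(4, 8)) - 276) + p = ((69 - 31/(-10 - 1*4)) - 276) - 1915/477 = ((69 - 31/(-10 - 4)) - 276) - 1915/477 = ((69 - 31/(-14)) - 276) - 1915/477 = ((69 - 31*(-1/14)) - 276) - 1915/477 = ((69 + 31/14) - 276) - 1915/477 = (997/14 - 276) - 1915/477 = -2867/14 - 1915/477 = -1394369/6678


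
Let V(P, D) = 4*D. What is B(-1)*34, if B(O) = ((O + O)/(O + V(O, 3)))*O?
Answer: 68/11 ≈ 6.1818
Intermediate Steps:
B(O) = 2*O²/(12 + O) (B(O) = ((O + O)/(O + 4*3))*O = ((2*O)/(O + 12))*O = ((2*O)/(12 + O))*O = (2*O/(12 + O))*O = 2*O²/(12 + O))
B(-1)*34 = (2*(-1)²/(12 - 1))*34 = (2*1/11)*34 = (2*1*(1/11))*34 = (2/11)*34 = 68/11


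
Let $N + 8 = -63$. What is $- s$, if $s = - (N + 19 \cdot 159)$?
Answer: $2950$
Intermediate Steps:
$N = -71$ ($N = -8 - 63 = -71$)
$s = -2950$ ($s = - (-71 + 19 \cdot 159) = - (-71 + 3021) = \left(-1\right) 2950 = -2950$)
$- s = \left(-1\right) \left(-2950\right) = 2950$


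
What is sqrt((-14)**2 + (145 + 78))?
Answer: sqrt(419) ≈ 20.469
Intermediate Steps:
sqrt((-14)**2 + (145 + 78)) = sqrt(196 + 223) = sqrt(419)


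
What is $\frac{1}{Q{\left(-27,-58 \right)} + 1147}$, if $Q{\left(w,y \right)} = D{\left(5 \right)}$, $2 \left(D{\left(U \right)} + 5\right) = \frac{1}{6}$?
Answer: $\frac{12}{13705} \approx 0.00087559$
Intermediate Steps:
$D{\left(U \right)} = - \frac{59}{12}$ ($D{\left(U \right)} = -5 + \frac{1}{2 \cdot 6} = -5 + \frac{1}{2} \cdot \frac{1}{6} = -5 + \frac{1}{12} = - \frac{59}{12}$)
$Q{\left(w,y \right)} = - \frac{59}{12}$
$\frac{1}{Q{\left(-27,-58 \right)} + 1147} = \frac{1}{- \frac{59}{12} + 1147} = \frac{1}{\frac{13705}{12}} = \frac{12}{13705}$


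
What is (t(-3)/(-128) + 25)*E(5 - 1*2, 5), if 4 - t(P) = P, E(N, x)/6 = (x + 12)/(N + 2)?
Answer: 162843/320 ≈ 508.88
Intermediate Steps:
E(N, x) = 6*(12 + x)/(2 + N) (E(N, x) = 6*((x + 12)/(N + 2)) = 6*((12 + x)/(2 + N)) = 6*(12 + x)/(2 + N))
t(P) = 4 - P
(t(-3)/(-128) + 25)*E(5 - 1*2, 5) = ((4 - 1*(-3))/(-128) + 25)*(6*(12 + 5)/(2 + (5 - 1*2))) = ((4 + 3)*(-1/128) + 25)*(6*17/(2 + (5 - 2))) = (7*(-1/128) + 25)*(6*17/(2 + 3)) = (-7/128 + 25)*(6*17/5) = 3193*(6*(⅕)*17)/128 = (3193/128)*(102/5) = 162843/320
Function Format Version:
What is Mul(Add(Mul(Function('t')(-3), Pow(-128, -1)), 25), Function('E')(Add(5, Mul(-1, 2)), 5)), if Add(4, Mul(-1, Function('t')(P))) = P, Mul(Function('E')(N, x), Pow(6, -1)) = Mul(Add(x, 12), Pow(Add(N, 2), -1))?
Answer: Rational(162843, 320) ≈ 508.88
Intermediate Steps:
Function('E')(N, x) = Mul(6, Pow(Add(2, N), -1), Add(12, x)) (Function('E')(N, x) = Mul(6, Mul(Add(x, 12), Pow(Add(N, 2), -1))) = Mul(6, Mul(Add(12, x), Pow(Add(2, N), -1))) = Mul(6, Mul(Pow(Add(2, N), -1), Add(12, x))) = Mul(6, Pow(Add(2, N), -1), Add(12, x)))
Function('t')(P) = Add(4, Mul(-1, P))
Mul(Add(Mul(Function('t')(-3), Pow(-128, -1)), 25), Function('E')(Add(5, Mul(-1, 2)), 5)) = Mul(Add(Mul(Add(4, Mul(-1, -3)), Pow(-128, -1)), 25), Mul(6, Pow(Add(2, Add(5, Mul(-1, 2))), -1), Add(12, 5))) = Mul(Add(Mul(Add(4, 3), Rational(-1, 128)), 25), Mul(6, Pow(Add(2, Add(5, -2)), -1), 17)) = Mul(Add(Mul(7, Rational(-1, 128)), 25), Mul(6, Pow(Add(2, 3), -1), 17)) = Mul(Add(Rational(-7, 128), 25), Mul(6, Pow(5, -1), 17)) = Mul(Rational(3193, 128), Mul(6, Rational(1, 5), 17)) = Mul(Rational(3193, 128), Rational(102, 5)) = Rational(162843, 320)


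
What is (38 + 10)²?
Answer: 2304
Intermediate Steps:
(38 + 10)² = 48² = 2304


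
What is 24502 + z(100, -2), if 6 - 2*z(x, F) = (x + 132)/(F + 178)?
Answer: 1078191/44 ≈ 24504.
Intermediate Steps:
z(x, F) = 3 - (132 + x)/(2*(178 + F)) (z(x, F) = 3 - (x + 132)/(2*(F + 178)) = 3 - (132 + x)/(2*(178 + F)))
24502 + z(100, -2) = 24502 + (936 - 1*100 + 6*(-2))/(2*(178 - 2)) = 24502 + (½)*(936 - 100 - 12)/176 = 24502 + (½)*(1/176)*824 = 24502 + 103/44 = 1078191/44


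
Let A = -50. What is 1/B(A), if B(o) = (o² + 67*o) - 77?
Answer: -1/927 ≈ -0.0010787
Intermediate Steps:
B(o) = -77 + o² + 67*o
1/B(A) = 1/(-77 + (-50)² + 67*(-50)) = 1/(-77 + 2500 - 3350) = 1/(-927) = -1/927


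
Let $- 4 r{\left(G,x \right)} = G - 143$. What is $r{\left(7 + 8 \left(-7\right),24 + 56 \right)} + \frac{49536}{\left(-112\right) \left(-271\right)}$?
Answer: $\frac{94152}{1897} \approx 49.632$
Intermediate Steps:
$r{\left(G,x \right)} = \frac{143}{4} - \frac{G}{4}$ ($r{\left(G,x \right)} = - \frac{G - 143}{4} = - \frac{-143 + G}{4} = \frac{143}{4} - \frac{G}{4}$)
$r{\left(7 + 8 \left(-7\right),24 + 56 \right)} + \frac{49536}{\left(-112\right) \left(-271\right)} = \left(\frac{143}{4} - \frac{7 + 8 \left(-7\right)}{4}\right) + \frac{49536}{\left(-112\right) \left(-271\right)} = \left(\frac{143}{4} - \frac{7 - 56}{4}\right) + \frac{49536}{30352} = \left(\frac{143}{4} - - \frac{49}{4}\right) + 49536 \cdot \frac{1}{30352} = \left(\frac{143}{4} + \frac{49}{4}\right) + \frac{3096}{1897} = 48 + \frac{3096}{1897} = \frac{94152}{1897}$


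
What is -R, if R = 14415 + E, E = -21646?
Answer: 7231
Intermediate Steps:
R = -7231 (R = 14415 - 21646 = -7231)
-R = -1*(-7231) = 7231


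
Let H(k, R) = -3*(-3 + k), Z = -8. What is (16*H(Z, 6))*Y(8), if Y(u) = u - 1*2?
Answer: 3168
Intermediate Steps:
Y(u) = -2 + u (Y(u) = u - 2 = -2 + u)
H(k, R) = 9 - 3*k
(16*H(Z, 6))*Y(8) = (16*(9 - 3*(-8)))*(-2 + 8) = (16*(9 + 24))*6 = (16*33)*6 = 528*6 = 3168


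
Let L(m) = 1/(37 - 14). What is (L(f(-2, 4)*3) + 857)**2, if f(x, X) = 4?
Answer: 388562944/529 ≈ 7.3452e+5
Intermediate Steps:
L(m) = 1/23
(L(f(-2, 4)*3) + 857)**2 = (1/23 + 857)**2 = (19712/23)**2 = 388562944/529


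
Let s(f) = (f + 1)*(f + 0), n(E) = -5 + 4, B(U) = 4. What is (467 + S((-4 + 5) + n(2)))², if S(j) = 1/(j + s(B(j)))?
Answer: 87254281/400 ≈ 2.1814e+5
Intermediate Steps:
n(E) = -1
s(f) = f*(1 + f) (s(f) = (1 + f)*f = f*(1 + f))
S(j) = 1/(20 + j) (S(j) = 1/(j + 4*(1 + 4)) = 1/(j + 4*5) = 1/(j + 20) = 1/(20 + j))
(467 + S((-4 + 5) + n(2)))² = (467 + 1/(20 + ((-4 + 5) - 1)))² = (467 + 1/(20 + (1 - 1)))² = (467 + 1/(20 + 0))² = (467 + 1/20)² = (9341/20)² = 87254281/400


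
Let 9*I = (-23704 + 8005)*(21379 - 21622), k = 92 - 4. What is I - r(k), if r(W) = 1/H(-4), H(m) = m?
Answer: 1695493/4 ≈ 4.2387e+5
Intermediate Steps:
k = 88
I = 423873 (I = ((-23704 + 8005)*(21379 - 21622))/9 = (-15699*(-243))/9 = (⅑)*3814857 = 423873)
r(W) = -¼ (r(W) = 1/(-4) = -¼)
I - r(k) = 423873 - 1*(-¼) = 423873 + ¼ = 1695493/4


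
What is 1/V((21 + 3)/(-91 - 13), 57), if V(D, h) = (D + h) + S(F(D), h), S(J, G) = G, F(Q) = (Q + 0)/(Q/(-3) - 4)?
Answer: 13/1479 ≈ 0.0087897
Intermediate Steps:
F(Q) = Q/(-4 - Q/3) (F(Q) = Q/(Q*(-⅓) - 4) = Q/(-Q/3 - 4) = Q/(-4 - Q/3))
V(D, h) = D + 2*h (V(D, h) = (D + h) + h = D + 2*h)
1/V((21 + 3)/(-91 - 13), 57) = 1/((21 + 3)/(-91 - 13) + 2*57) = 1/(24/(-104) + 114) = 1/(24*(-1/104) + 114) = 1/(-3/13 + 114) = 1/(1479/13) = 13/1479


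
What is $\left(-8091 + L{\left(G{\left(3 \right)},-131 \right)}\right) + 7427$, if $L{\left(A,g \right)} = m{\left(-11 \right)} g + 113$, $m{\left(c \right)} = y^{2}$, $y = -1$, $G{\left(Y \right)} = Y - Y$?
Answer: $-682$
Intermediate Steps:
$G{\left(Y \right)} = 0$
$m{\left(c \right)} = 1$ ($m{\left(c \right)} = \left(-1\right)^{2} = 1$)
$L{\left(A,g \right)} = 113 + g$ ($L{\left(A,g \right)} = 1 g + 113 = g + 113 = 113 + g$)
$\left(-8091 + L{\left(G{\left(3 \right)},-131 \right)}\right) + 7427 = \left(-8091 + \left(113 - 131\right)\right) + 7427 = \left(-8091 - 18\right) + 7427 = -8109 + 7427 = -682$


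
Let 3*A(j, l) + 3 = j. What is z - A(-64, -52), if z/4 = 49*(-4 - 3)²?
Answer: 28879/3 ≈ 9626.3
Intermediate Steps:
A(j, l) = -1 + j/3
z = 9604 (z = 4*(49*(-4 - 3)²) = 4*(49*(-7)²) = 4*(49*49) = 4*2401 = 9604)
z - A(-64, -52) = 9604 - (-1 + (⅓)*(-64)) = 9604 - (-1 - 64/3) = 9604 - 1*(-67/3) = 9604 + 67/3 = 28879/3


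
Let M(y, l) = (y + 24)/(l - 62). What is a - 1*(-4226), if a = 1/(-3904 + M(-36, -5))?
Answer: 1105335589/261556 ≈ 4226.0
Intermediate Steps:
M(y, l) = (24 + y)/(-62 + l)
a = -67/261556 (a = 1/(-3904 + (24 - 36)/(-62 - 5)) = 1/(-3904 - 12/(-67)) = 1/(-3904 - 1/67*(-12)) = 1/(-3904 + 12/67) = 1/(-261556/67) = -67/261556 ≈ -0.00025616)
a - 1*(-4226) = -67/261556 - 1*(-4226) = -67/261556 + 4226 = 1105335589/261556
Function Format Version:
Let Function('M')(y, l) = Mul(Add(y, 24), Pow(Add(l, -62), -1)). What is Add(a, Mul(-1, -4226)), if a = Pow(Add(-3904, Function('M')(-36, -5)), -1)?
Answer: Rational(1105335589, 261556) ≈ 4226.0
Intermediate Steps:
Function('M')(y, l) = Mul(Pow(Add(-62, l), -1), Add(24, y)) (Function('M')(y, l) = Mul(Add(24, y), Pow(Add(-62, l), -1)) = Mul(Pow(Add(-62, l), -1), Add(24, y)))
a = Rational(-67, 261556) (a = Pow(Add(-3904, Mul(Pow(Add(-62, -5), -1), Add(24, -36))), -1) = Pow(Add(-3904, Mul(Pow(-67, -1), -12)), -1) = Pow(Add(-3904, Mul(Rational(-1, 67), -12)), -1) = Pow(Add(-3904, Rational(12, 67)), -1) = Pow(Rational(-261556, 67), -1) = Rational(-67, 261556) ≈ -0.00025616)
Add(a, Mul(-1, -4226)) = Add(Rational(-67, 261556), Mul(-1, -4226)) = Add(Rational(-67, 261556), 4226) = Rational(1105335589, 261556)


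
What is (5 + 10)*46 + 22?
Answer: 712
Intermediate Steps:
(5 + 10)*46 + 22 = 15*46 + 22 = 690 + 22 = 712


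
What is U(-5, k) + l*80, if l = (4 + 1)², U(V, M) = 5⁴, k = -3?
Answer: 2625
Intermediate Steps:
U(V, M) = 625
l = 25 (l = 5² = 25)
U(-5, k) + l*80 = 625 + 25*80 = 625 + 2000 = 2625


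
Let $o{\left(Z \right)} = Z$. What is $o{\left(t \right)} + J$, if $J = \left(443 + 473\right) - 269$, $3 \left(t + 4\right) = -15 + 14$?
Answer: $\frac{1928}{3} \approx 642.67$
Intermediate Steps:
$t = - \frac{13}{3}$ ($t = -4 + \frac{-15 + 14}{3} = -4 + \frac{1}{3} \left(-1\right) = -4 - \frac{1}{3} = - \frac{13}{3} \approx -4.3333$)
$J = 647$ ($J = 916 - 269 = 647$)
$o{\left(t \right)} + J = - \frac{13}{3} + 647 = \frac{1928}{3}$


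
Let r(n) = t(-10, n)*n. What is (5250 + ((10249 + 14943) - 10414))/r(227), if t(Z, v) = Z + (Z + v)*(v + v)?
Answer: 1669/1863443 ≈ 0.00089565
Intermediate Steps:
t(Z, v) = Z + 2*v*(Z + v) (t(Z, v) = Z + (Z + v)*(2*v) = Z + 2*v*(Z + v))
r(n) = n*(-10 - 20*n + 2*n²) (r(n) = (-10 + 2*n² + 2*(-10)*n)*n = (-10 + 2*n² - 20*n)*n = (-10 - 20*n + 2*n²)*n = n*(-10 - 20*n + 2*n²))
(5250 + ((10249 + 14943) - 10414))/r(227) = (5250 + ((10249 + 14943) - 10414))/((2*227*(-5 + 227² - 10*227))) = (5250 + (25192 - 10414))/((2*227*(-5 + 51529 - 2270))) = (5250 + 14778)/((2*227*49254)) = 20028/22361316 = 20028*(1/22361316) = 1669/1863443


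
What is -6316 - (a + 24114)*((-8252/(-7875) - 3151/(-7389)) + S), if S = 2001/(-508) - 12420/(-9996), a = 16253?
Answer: 1868194920894983/43427205500 ≈ 43019.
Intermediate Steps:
S = -1141053/423164 (S = 2001*(-1/508) - 12420*(-1/9996) = -2001/508 + 1035/833 = -1141053/423164 ≈ -2.6965)
-6316 - (a + 24114)*((-8252/(-7875) - 3151/(-7389)) + S) = -6316 - (16253 + 24114)*((-8252/(-7875) - 3151/(-7389)) - 1141053/423164) = -6316 - 40367*((-8252*(-1/7875) - 3151*(-1/7389)) - 1141053/423164) = -6316 - 40367*((8252/7875 + 3151/7389) - 1141053/423164) = -6316 - 40367*(1059113/718375 - 1141053/423164) = -6316 - 40367*(-53075065049)/43427205500 = -6316 - 1*(-2142481150832983/43427205500) = -6316 + 2142481150832983/43427205500 = 1868194920894983/43427205500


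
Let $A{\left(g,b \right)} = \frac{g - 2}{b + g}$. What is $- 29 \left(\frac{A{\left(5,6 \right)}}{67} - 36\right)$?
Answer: $\frac{769341}{737} \approx 1043.9$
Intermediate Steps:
$A{\left(g,b \right)} = \frac{-2 + g}{b + g}$
$- 29 \left(\frac{A{\left(5,6 \right)}}{67} - 36\right) = - 29 \left(\frac{\frac{1}{6 + 5} \left(-2 + 5\right)}{67} - 36\right) = - 29 \left(\frac{1}{11} \cdot 3 \cdot \frac{1}{67} - 36\right) = - 29 \left(\frac{3}{11} \cdot \frac{1}{67} - 36\right) = - 29 \left(\frac{3}{737} - 36\right) = \left(-29\right) \left(- \frac{26529}{737}\right) = \frac{769341}{737}$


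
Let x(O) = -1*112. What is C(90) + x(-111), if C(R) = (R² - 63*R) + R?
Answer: 2408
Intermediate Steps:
x(O) = -112
C(R) = R² - 62*R
C(90) + x(-111) = 90*(-62 + 90) - 112 = 90*28 - 112 = 2520 - 112 = 2408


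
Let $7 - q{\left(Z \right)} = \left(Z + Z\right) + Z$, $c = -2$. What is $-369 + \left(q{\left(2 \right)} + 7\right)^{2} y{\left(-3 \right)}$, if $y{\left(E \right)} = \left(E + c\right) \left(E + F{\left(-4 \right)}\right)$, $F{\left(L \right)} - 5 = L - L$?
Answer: $-1009$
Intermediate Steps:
$F{\left(L \right)} = 5$ ($F{\left(L \right)} = 5 + \left(L - L\right) = 5 + 0 = 5$)
$q{\left(Z \right)} = 7 - 3 Z$ ($q{\left(Z \right)} = 7 - \left(\left(Z + Z\right) + Z\right) = 7 - \left(2 Z + Z\right) = 7 - 3 Z$)
$y{\left(E \right)} = \left(-2 + E\right) \left(5 + E\right)$ ($y{\left(E \right)} = \left(E - 2\right) \left(E + 5\right) = \left(-2 + E\right) \left(5 + E\right)$)
$-369 + \left(q{\left(2 \right)} + 7\right)^{2} y{\left(-3 \right)} = -369 + \left(\left(7 - 6\right) + 7\right)^{2} \left(-10 + \left(-3\right)^{2} + 3 \left(-3\right)\right) = -369 + \left(\left(7 - 6\right) + 7\right)^{2} \left(-10 + 9 - 9\right) = -369 + \left(1 + 7\right)^{2} \left(-10\right) = -369 + 8^{2} \left(-10\right) = -369 + 64 \left(-10\right) = -369 - 640 = -1009$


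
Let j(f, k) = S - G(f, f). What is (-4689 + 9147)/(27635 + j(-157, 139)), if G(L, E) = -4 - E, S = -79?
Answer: 4458/27403 ≈ 0.16268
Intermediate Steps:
j(f, k) = -75 + f (j(f, k) = -79 - (-4 - f) = -79 + (4 + f) = -75 + f)
(-4689 + 9147)/(27635 + j(-157, 139)) = (-4689 + 9147)/(27635 + (-75 - 157)) = 4458/(27635 - 232) = 4458/27403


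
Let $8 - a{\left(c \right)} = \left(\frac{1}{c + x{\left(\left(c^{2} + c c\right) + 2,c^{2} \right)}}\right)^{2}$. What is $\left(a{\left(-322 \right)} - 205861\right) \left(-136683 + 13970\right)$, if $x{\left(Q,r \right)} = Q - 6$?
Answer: $\frac{1082840978441399784109}{42866389764} \approx 2.5261 \cdot 10^{10}$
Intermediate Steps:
$x{\left(Q,r \right)} = -6 + Q$ ($x{\left(Q,r \right)} = Q - 6 = -6 + Q$)
$a{\left(c \right)} = 8 - \frac{1}{\left(-4 + c + 2 c^{2}\right)^{2}}$ ($a{\left(c \right)} = 8 - \left(\frac{1}{c - \left(4 - c^{2} - c c\right)}\right)^{2} = 8 - \left(\frac{1}{c + \left(-6 + \left(\left(c^{2} + c^{2}\right) + 2\right)\right)}\right)^{2} = 8 - \left(\frac{1}{c + \left(-6 + \left(2 c^{2} + 2\right)\right)}\right)^{2} = 8 - \left(\frac{1}{c + \left(-6 + \left(2 + 2 c^{2}\right)\right)}\right)^{2} = 8 - \left(\frac{1}{c + \left(-4 + 2 c^{2}\right)}\right)^{2} = 8 - \left(\frac{1}{-4 + c + 2 c^{2}}\right)^{2} = 8 - \frac{1}{\left(-4 + c + 2 c^{2}\right)^{2}}$)
$\left(a{\left(-322 \right)} - 205861\right) \left(-136683 + 13970\right) = \left(\left(8 - \frac{1}{\left(-4 - 322 + 2 \left(-322\right)^{2}\right)^{2}}\right) - 205861\right) \left(-136683 + 13970\right) = \left(\left(8 - \frac{1}{\left(-4 - 322 + 2 \cdot 103684\right)^{2}}\right) - 205861\right) \left(-122713\right) = \left(\left(8 - \frac{1}{\left(-4 - 322 + 207368\right)^{2}}\right) - 205861\right) \left(-122713\right) = \left(\left(8 - \frac{1}{42866389764}\right) - 205861\right) \left(-122713\right) = \left(\frac{342931118111}{42866389764} - 205861\right) \left(-122713\right) = \left(- \frac{8824174932088693}{42866389764}\right) \left(-122713\right) = \frac{1082840978441399784109}{42866389764}$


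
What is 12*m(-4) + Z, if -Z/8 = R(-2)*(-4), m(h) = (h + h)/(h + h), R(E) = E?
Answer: -52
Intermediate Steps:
m(h) = 1 (m(h) = (2*h)/((2*h)) = (2*h)*(1/(2*h)) = 1)
Z = -64 (Z = -(-16)*(-4) = -8*8 = -64)
12*m(-4) + Z = 12*1 - 64 = 12 - 64 = -52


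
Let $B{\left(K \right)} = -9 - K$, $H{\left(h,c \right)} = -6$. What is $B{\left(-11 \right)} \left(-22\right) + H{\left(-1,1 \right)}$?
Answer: $-50$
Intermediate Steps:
$B{\left(-11 \right)} \left(-22\right) + H{\left(-1,1 \right)} = \left(-9 - -11\right) \left(-22\right) - 6 = \left(-9 + 11\right) \left(-22\right) - 6 = 2 \left(-22\right) - 6 = -44 - 6 = -50$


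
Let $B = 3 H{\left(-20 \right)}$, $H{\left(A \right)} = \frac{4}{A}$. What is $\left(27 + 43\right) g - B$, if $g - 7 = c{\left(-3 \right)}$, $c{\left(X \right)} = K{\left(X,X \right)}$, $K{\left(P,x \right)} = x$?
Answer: $\frac{1403}{5} \approx 280.6$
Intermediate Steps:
$c{\left(X \right)} = X$
$g = 4$ ($g = 7 - 3 = 4$)
$B = - \frac{3}{5}$ ($B = 3 \frac{4}{-20} = 3 \cdot 4 \left(- \frac{1}{20}\right) = 3 \left(- \frac{1}{5}\right) = - \frac{3}{5} \approx -0.6$)
$\left(27 + 43\right) g - B = \left(27 + 43\right) 4 - - \frac{3}{5} = 70 \cdot 4 + \frac{3}{5} = 280 + \frac{3}{5} = \frac{1403}{5}$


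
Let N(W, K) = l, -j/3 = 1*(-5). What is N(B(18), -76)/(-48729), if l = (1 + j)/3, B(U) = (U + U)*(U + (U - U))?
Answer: -16/146187 ≈ -0.00010945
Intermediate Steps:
B(U) = 2*U**2 (B(U) = (2*U)*(U + 0) = (2*U)*U = 2*U**2)
j = 15 (j = -3*(-5) = 15)
l = 16/3 (l = (1 + 15)/3 = (1/3)*16 = 16/3 ≈ 5.3333)
N(W, K) = 16/3
N(B(18), -76)/(-48729) = (16/3)/(-48729) = (16/3)*(-1/48729) = -16/146187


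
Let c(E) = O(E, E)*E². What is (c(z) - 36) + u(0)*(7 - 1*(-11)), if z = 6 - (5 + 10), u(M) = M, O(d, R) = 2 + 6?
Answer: 612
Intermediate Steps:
O(d, R) = 8
z = -9 (z = 6 - 1*15 = 6 - 15 = -9)
c(E) = 8*E²
(c(z) - 36) + u(0)*(7 - 1*(-11)) = (8*(-9)² - 36) + 0*(7 - 1*(-11)) = (8*81 - 36) + 0*(7 + 11) = (648 - 36) + 0*18 = 612 + 0 = 612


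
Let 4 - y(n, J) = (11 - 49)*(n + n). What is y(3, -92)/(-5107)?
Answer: -232/5107 ≈ -0.045428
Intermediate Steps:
y(n, J) = 4 + 76*n (y(n, J) = 4 - (11 - 49)*(n + n) = 4 - (-38)*2*n = 4 - (-76)*n = 4 + 76*n)
y(3, -92)/(-5107) = (4 + 76*3)/(-5107) = (4 + 228)*(-1/5107) = 232*(-1/5107) = -232/5107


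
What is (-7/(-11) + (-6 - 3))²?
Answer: 8464/121 ≈ 69.950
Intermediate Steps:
(-7/(-11) + (-6 - 3))² = (-7*(-1/11) - 9)² = (7/11 - 9)² = (-92/11)² = 8464/121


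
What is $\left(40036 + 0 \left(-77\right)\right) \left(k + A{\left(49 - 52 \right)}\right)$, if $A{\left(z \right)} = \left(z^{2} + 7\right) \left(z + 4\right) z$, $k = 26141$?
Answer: $1044659348$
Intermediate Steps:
$A{\left(z \right)} = z \left(4 + z\right) \left(7 + z^{2}\right)$ ($A{\left(z \right)} = \left(7 + z^{2}\right) \left(4 + z\right) z = \left(7 + z^{2}\right) z \left(4 + z\right) = z \left(4 + z\right) \left(7 + z^{2}\right)$)
$\left(40036 + 0 \left(-77\right)\right) \left(k + A{\left(49 - 52 \right)}\right) = \left(40036 + 0 \left(-77\right)\right) \left(26141 + \left(49 - 52\right) \left(28 + \left(49 - 52\right)^{3} + 4 \left(49 - 52\right)^{2} + 7 \left(49 - 52\right)\right)\right) = \left(40036 + 0\right) \left(26141 + \left(49 - 52\right) \left(28 + \left(49 - 52\right)^{3} + 4 \left(49 - 52\right)^{2} + 7 \left(49 - 52\right)\right)\right) = 40036 \left(26141 - 3 \left(28 + \left(-3\right)^{3} + 4 \left(-3\right)^{2} + 7 \left(-3\right)\right)\right) = 40036 \left(26141 - 3 \left(28 - 27 + 4 \cdot 9 - 21\right)\right) = 40036 \left(26141 - 3 \left(28 - 27 + 36 - 21\right)\right) = 40036 \left(26141 - 48\right) = 40036 \cdot 26093 = 1044659348$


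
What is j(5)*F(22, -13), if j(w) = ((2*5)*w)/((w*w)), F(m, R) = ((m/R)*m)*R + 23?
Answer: 1014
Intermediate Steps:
F(m, R) = 23 + m² (F(m, R) = (m²/R)*R + 23 = m² + 23 = 23 + m²)
j(w) = 10/w (j(w) = (10*w)/(w²) = (10*w)/w² = 10/w)
j(5)*F(22, -13) = (10/5)*(23 + 22²) = (10*(⅕))*(23 + 484) = 2*507 = 1014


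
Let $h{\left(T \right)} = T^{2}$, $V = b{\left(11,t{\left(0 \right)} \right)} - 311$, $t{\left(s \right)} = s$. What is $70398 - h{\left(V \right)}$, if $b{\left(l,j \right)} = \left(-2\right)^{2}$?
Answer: $-23851$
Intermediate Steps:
$b{\left(l,j \right)} = 4$
$V = -307$ ($V = 4 - 311 = -307$)
$70398 - h{\left(V \right)} = 70398 - \left(-307\right)^{2} = 70398 - 94249 = -23851$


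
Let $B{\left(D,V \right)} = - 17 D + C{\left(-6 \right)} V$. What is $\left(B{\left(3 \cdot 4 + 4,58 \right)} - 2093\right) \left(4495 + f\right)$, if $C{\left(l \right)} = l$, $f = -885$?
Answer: $-9793930$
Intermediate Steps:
$B{\left(D,V \right)} = - 17 D - 6 V$
$\left(B{\left(3 \cdot 4 + 4,58 \right)} - 2093\right) \left(4495 + f\right) = \left(\left(- 17 \left(3 \cdot 4 + 4\right) - 348\right) - 2093\right) \left(4495 - 885\right) = \left(\left(- 17 \left(12 + 4\right) - 348\right) - 2093\right) 3610 = \left(\left(\left(-17\right) 16 - 348\right) - 2093\right) 3610 = \left(\left(-272 - 348\right) - 2093\right) 3610 = \left(-620 - 2093\right) 3610 = \left(-2713\right) 3610 = -9793930$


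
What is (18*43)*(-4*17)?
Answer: -52632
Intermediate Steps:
(18*43)*(-4*17) = 774*(-68) = -52632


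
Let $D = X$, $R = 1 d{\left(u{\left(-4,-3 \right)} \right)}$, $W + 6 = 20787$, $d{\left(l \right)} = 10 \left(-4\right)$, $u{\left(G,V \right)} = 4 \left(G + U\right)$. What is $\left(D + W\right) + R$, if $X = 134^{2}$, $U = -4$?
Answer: $38697$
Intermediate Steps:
$u{\left(G,V \right)} = -16 + 4 G$ ($u{\left(G,V \right)} = 4 \left(G - 4\right) = 4 \left(-4 + G\right) = -16 + 4 G$)
$d{\left(l \right)} = -40$
$W = 20781$ ($W = -6 + 20787 = 20781$)
$X = 17956$
$R = -40$ ($R = 1 \left(-40\right) = -40$)
$D = 17956$
$\left(D + W\right) + R = \left(17956 + 20781\right) - 40 = 38737 - 40 = 38697$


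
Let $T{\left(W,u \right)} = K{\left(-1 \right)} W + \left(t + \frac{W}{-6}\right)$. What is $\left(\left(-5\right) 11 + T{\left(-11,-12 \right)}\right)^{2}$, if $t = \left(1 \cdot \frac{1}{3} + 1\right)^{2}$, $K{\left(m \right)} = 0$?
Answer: $\frac{855625}{324} \approx 2640.8$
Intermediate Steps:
$t = \frac{16}{9}$ ($t = \left(1 \cdot \frac{1}{3} + 1\right)^{2} = \left(\frac{1}{3} + 1\right)^{2} = \left(\frac{4}{3}\right)^{2} = \frac{16}{9} \approx 1.7778$)
$T{\left(W,u \right)} = \frac{16}{9} - \frac{W}{6}$ ($T{\left(W,u \right)} = 0 W + \left(\frac{16}{9} + \frac{W}{-6}\right) = 0 + \left(\frac{16}{9} + W \left(- \frac{1}{6}\right)\right) = 0 - \left(- \frac{16}{9} + \frac{W}{6}\right) = \frac{16}{9} - \frac{W}{6}$)
$\left(\left(-5\right) 11 + T{\left(-11,-12 \right)}\right)^{2} = \left(\left(-5\right) 11 + \left(\frac{16}{9} - - \frac{11}{6}\right)\right)^{2} = \left(-55 + \left(\frac{16}{9} + \frac{11}{6}\right)\right)^{2} = \left(-55 + \frac{65}{18}\right)^{2} = \left(- \frac{925}{18}\right)^{2} = \frac{855625}{324}$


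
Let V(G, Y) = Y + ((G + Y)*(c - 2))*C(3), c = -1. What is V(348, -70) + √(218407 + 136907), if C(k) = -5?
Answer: 4100 + √355314 ≈ 4696.1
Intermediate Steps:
V(G, Y) = 15*G + 16*Y (V(G, Y) = Y + ((G + Y)*(-1 - 2))*(-5) = Y + ((G + Y)*(-3))*(-5) = Y + (-3*G - 3*Y)*(-5) = Y + (15*G + 15*Y) = 15*G + 16*Y)
V(348, -70) + √(218407 + 136907) = (15*348 + 16*(-70)) + √(218407 + 136907) = (5220 - 1120) + √355314 = 4100 + √355314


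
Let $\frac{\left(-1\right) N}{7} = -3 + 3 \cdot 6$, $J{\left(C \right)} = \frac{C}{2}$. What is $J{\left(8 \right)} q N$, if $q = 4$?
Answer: $-1680$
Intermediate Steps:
$J{\left(C \right)} = \frac{C}{2}$ ($J{\left(C \right)} = C \frac{1}{2} = \frac{C}{2}$)
$N = -105$ ($N = - 7 \left(-3 + 3 \cdot 6\right) = - 7 \left(-3 + 18\right) = \left(-7\right) 15 = -105$)
$J{\left(8 \right)} q N = \frac{1}{2} \cdot 8 \cdot 4 \left(-105\right) = 4 \cdot 4 \left(-105\right) = 16 \left(-105\right) = -1680$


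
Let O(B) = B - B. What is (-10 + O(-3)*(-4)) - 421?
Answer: -431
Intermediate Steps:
O(B) = 0
(-10 + O(-3)*(-4)) - 421 = (-10 + 0*(-4)) - 421 = (-10 + 0) - 421 = -10 - 421 = -431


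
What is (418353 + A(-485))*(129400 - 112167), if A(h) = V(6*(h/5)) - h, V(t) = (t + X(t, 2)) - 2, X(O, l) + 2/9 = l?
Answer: 64870216366/9 ≈ 7.2078e+9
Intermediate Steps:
X(O, l) = -2/9 + l
V(t) = -2/9 + t (V(t) = (t + (-2/9 + 2)) - 2 = (t + 16/9) - 2 = (16/9 + t) - 2 = -2/9 + t)
A(h) = -2/9 + h/5 (A(h) = (-2/9 + 6*(h/5)) - h = (-2/9 + 6*h/5) - h = -2/9 + h/5)
(418353 + A(-485))*(129400 - 112167) = (418353 + (-2/9 + (⅕)*(-485)))*(129400 - 112167) = (418353 + (-2/9 - 97))*17233 = (418353 - 875/9)*17233 = (3764302/9)*17233 = 64870216366/9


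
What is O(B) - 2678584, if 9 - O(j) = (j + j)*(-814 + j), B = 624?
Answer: -2441455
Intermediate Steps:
O(j) = 9 - 2*j*(-814 + j) (O(j) = 9 - (j + j)*(-814 + j) = 9 - 2*j*(-814 + j))
O(B) - 2678584 = (9 - 2*624² + 1628*624) - 2678584 = (9 - 2*389376 + 1015872) - 2678584 = (9 - 778752 + 1015872) - 2678584 = 237129 - 2678584 = -2441455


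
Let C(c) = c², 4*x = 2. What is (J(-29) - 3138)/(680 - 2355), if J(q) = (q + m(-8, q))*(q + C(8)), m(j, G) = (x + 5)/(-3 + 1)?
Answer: 16997/6700 ≈ 2.5369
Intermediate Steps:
x = ½ (x = (¼)*2 = ½ ≈ 0.50000)
m(j, G) = -11/4 (m(j, G) = (½ + 5)/(-3 + 1) = (11/2)/(-2) = (11/2)*(-½) = -11/4)
J(q) = (64 + q)*(-11/4 + q) (J(q) = (q - 11/4)*(q + 8²) = (-11/4 + q)*(q + 64) = (-11/4 + q)*(64 + q) = (64 + q)*(-11/4 + q))
(J(-29) - 3138)/(680 - 2355) = ((-176 + (-29)² + (245/4)*(-29)) - 3138)/(680 - 2355) = ((-176 + 841 - 7105/4) - 3138)/(-1675) = (-4445/4 - 3138)*(-1/1675) = -16997/4*(-1/1675) = 16997/6700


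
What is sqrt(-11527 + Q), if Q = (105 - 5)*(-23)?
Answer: I*sqrt(13827) ≈ 117.59*I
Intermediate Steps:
Q = -2300 (Q = 100*(-23) = -2300)
sqrt(-11527 + Q) = sqrt(-11527 - 2300) = sqrt(-13827) = I*sqrt(13827)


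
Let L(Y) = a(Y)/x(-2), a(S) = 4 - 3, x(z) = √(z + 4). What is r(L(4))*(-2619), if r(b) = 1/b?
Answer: -2619*√2 ≈ -3703.8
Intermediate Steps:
x(z) = √(4 + z)
a(S) = 1
L(Y) = √2/2 (L(Y) = 1/√(4 - 2) = 1/√2 = 1*(√2/2) = √2/2)
r(L(4))*(-2619) = -2619/(√2/2) = √2*(-2619) = -2619*√2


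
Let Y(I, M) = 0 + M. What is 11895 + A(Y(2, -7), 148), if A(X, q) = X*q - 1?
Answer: 10858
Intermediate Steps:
Y(I, M) = M
A(X, q) = -1 + X*q
11895 + A(Y(2, -7), 148) = 11895 + (-1 - 7*148) = 11895 + (-1 - 1036) = 11895 - 1037 = 10858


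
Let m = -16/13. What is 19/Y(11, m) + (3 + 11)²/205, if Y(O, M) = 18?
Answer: 7423/3690 ≈ 2.0117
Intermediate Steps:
m = -16/13 (m = -16*1/13 = -16/13 ≈ -1.2308)
19/Y(11, m) + (3 + 11)²/205 = 19/18 + (3 + 11)²/205 = 19*(1/18) + 14²*(1/205) = 19/18 + 196*(1/205) = 19/18 + 196/205 = 7423/3690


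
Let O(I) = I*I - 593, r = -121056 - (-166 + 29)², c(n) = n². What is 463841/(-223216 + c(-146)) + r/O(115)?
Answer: -8522476753/637600200 ≈ -13.366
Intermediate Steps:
r = -139825 (r = -121056 - 1*(-137)² = -121056 - 1*18769 = -121056 - 18769 = -139825)
O(I) = -593 + I² (O(I) = I² - 593 = -593 + I²)
463841/(-223216 + c(-146)) + r/O(115) = 463841/(-223216 + (-146)²) - 139825/(-593 + 115²) = 463841/(-223216 + 21316) - 139825/(-593 + 13225) = 463841/(-201900) - 139825/12632 = 463841*(-1/201900) - 139825*1/12632 = -463841/201900 - 139825/12632 = -8522476753/637600200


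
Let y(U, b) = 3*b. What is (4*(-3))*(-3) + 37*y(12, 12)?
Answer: 1368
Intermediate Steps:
(4*(-3))*(-3) + 37*y(12, 12) = (4*(-3))*(-3) + 37*(3*12) = -12*(-3) + 37*36 = 36 + 1332 = 1368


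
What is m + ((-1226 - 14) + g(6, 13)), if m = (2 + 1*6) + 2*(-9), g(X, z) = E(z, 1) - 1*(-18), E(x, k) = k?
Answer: -1231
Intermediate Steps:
g(X, z) = 19 (g(X, z) = 1 - 1*(-18) = 1 + 18 = 19)
m = -10 (m = (2 + 6) - 18 = 8 - 18 = -10)
m + ((-1226 - 14) + g(6, 13)) = -10 + ((-1226 - 14) + 19) = -10 + (-1240 + 19) = -10 - 1221 = -1231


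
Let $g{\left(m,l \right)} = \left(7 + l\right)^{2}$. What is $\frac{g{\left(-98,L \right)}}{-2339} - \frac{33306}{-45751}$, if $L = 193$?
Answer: $- \frac{1752137266}{107011589} \approx -16.373$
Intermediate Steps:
$\frac{g{\left(-98,L \right)}}{-2339} - \frac{33306}{-45751} = \frac{\left(7 + 193\right)^{2}}{-2339} - \frac{33306}{-45751} = 200^{2} \left(- \frac{1}{2339}\right) - - \frac{33306}{45751} = 40000 \left(- \frac{1}{2339}\right) + \frac{33306}{45751} = - \frac{40000}{2339} + \frac{33306}{45751} = - \frac{1752137266}{107011589}$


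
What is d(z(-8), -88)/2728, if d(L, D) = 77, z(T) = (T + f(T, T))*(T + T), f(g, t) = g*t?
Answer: 7/248 ≈ 0.028226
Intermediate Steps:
z(T) = 2*T*(T + T²) (z(T) = (T + T*T)*(T + T) = (T + T²)*(2*T) = 2*T*(T + T²))
d(z(-8), -88)/2728 = 77/2728 = 77*(1/2728) = 7/248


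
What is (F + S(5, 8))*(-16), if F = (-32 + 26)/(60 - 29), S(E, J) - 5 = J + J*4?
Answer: -22224/31 ≈ -716.90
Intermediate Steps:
S(E, J) = 5 + 5*J (S(E, J) = 5 + (J + J*4) = 5 + (J + 4*J) = 5 + 5*J)
F = -6/31 ≈ -0.19355
(F + S(5, 8))*(-16) = (-6/31 + (5 + 5*8))*(-16) = (-6/31 + (5 + 40))*(-16) = (-6/31 + 45)*(-16) = (1389/31)*(-16) = -22224/31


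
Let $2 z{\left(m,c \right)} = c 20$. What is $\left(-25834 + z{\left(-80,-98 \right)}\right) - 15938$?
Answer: $-42752$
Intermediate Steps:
$z{\left(m,c \right)} = 10 c$ ($z{\left(m,c \right)} = \frac{c 20}{2} = \frac{20 c}{2} = 10 c$)
$\left(-25834 + z{\left(-80,-98 \right)}\right) - 15938 = \left(-25834 + 10 \left(-98\right)\right) - 15938 = \left(-25834 - 980\right) - 15938 = -26814 - 15938 = -42752$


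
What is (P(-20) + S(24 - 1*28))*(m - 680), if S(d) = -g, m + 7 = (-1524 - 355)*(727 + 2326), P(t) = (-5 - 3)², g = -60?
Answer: -711421976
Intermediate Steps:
P(t) = 64 (P(t) = (-8)² = 64)
m = -5736594 (m = -7 + (-1524 - 355)*(727 + 2326) = -7 - 1879*3053 = -7 - 5736587 = -5736594)
S(d) = 60 (S(d) = -1*(-60) = 60)
(P(-20) + S(24 - 1*28))*(m - 680) = (64 + 60)*(-5736594 - 680) = 124*(-5737274) = -711421976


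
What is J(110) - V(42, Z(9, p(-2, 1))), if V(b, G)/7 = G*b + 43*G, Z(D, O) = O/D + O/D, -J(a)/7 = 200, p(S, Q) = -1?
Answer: -11410/9 ≈ -1267.8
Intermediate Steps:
J(a) = -1400 (J(a) = -7*200 = -1400)
Z(D, O) = 2*O/D
V(b, G) = 301*G + 7*G*b (V(b, G) = 7*(G*b + 43*G) = 7*(43*G + G*b) = 301*G + 7*G*b)
J(110) - V(42, Z(9, p(-2, 1))) = -1400 - 7*2*(-1)/9*(43 + 42) = -1400 - 7*2*(-1)*(1/9)*85 = -1400 - 7*(-2)*85/9 = -1400 - 1*(-1190/9) = -1400 + 1190/9 = -11410/9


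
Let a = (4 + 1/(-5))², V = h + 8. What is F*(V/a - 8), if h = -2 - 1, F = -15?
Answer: 41445/361 ≈ 114.81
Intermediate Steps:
h = -3
V = 5 (V = -3 + 8 = 5)
a = 361/25 (a = (4 - ⅕)² = (19/5)² = 361/25 ≈ 14.440)
F*(V/a - 8) = -15*(5/(361/25) - 8) = -15*(5*(25/361) - 8) = -15*(125/361 - 8) = -15*(-2763/361) = 41445/361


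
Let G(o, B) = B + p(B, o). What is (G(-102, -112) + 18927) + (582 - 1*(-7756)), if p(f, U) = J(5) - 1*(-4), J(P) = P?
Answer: 27162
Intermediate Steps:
p(f, U) = 9 (p(f, U) = 5 - 1*(-4) = 5 + 4 = 9)
G(o, B) = 9 + B (G(o, B) = B + 9 = 9 + B)
(G(-102, -112) + 18927) + (582 - 1*(-7756)) = ((9 - 112) + 18927) + (582 - 1*(-7756)) = (-103 + 18927) + (582 + 7756) = 18824 + 8338 = 27162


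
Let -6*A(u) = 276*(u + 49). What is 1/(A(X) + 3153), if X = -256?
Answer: 1/12675 ≈ 7.8895e-5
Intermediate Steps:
A(u) = -2254 - 46*u (A(u) = -46*(u + 49) = -46*(49 + u) = -(13524 + 276*u)/6 = -2254 - 46*u)
1/(A(X) + 3153) = 1/((-2254 - 46*(-256)) + 3153) = 1/((-2254 + 11776) + 3153) = 1/(9522 + 3153) = 1/12675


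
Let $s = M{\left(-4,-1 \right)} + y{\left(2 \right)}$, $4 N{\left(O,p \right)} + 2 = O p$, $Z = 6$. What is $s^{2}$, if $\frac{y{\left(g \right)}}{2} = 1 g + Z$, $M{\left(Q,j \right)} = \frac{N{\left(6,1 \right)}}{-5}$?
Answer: $\frac{6241}{25} \approx 249.64$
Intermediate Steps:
$N{\left(O,p \right)} = - \frac{1}{2} + \frac{O p}{4}$
$M{\left(Q,j \right)} = - \frac{1}{5}$ ($M{\left(Q,j \right)} = \frac{- \frac{1}{2} + \frac{1}{4} \cdot 6 \cdot 1}{-5} = \left(- \frac{1}{2} + \frac{3}{2}\right) \left(- \frac{1}{5}\right) = 1 \left(- \frac{1}{5}\right) = - \frac{1}{5}$)
$y{\left(g \right)} = 12 + 2 g$ ($y{\left(g \right)} = 2 \left(1 g + 6\right) = 2 \left(g + 6\right) = 2 \left(6 + g\right) = 12 + 2 g$)
$s = \frac{79}{5}$ ($s = - \frac{1}{5} + \left(12 + 2 \cdot 2\right) = - \frac{1}{5} + \left(12 + 4\right) = - \frac{1}{5} + 16 = \frac{79}{5} \approx 15.8$)
$s^{2} = \left(\frac{79}{5}\right)^{2} = \frac{6241}{25}$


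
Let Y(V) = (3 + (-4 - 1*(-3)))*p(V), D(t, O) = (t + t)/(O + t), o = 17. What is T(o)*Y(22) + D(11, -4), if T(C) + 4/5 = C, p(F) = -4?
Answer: -4426/35 ≈ -126.46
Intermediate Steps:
D(t, O) = 2*t/(O + t) (D(t, O) = (2*t)/(O + t) = 2*t/(O + t))
T(C) = -⅘ + C
Y(V) = -8 (Y(V) = (3 + (-4 - 1*(-3)))*(-4) = (3 + (-4 + 3))*(-4) = (3 - 1)*(-4) = 2*(-4) = -8)
T(o)*Y(22) + D(11, -4) = (-⅘ + 17)*(-8) + 2*11/(-4 + 11) = (81/5)*(-8) + 2*11/7 = -648/5 + 2*11*(⅐) = -648/5 + 22/7 = -4426/35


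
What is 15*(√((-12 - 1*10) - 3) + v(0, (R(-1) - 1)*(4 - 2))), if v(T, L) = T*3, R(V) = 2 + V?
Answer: 75*I ≈ 75.0*I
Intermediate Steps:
v(T, L) = 3*T
15*(√((-12 - 1*10) - 3) + v(0, (R(-1) - 1)*(4 - 2))) = 15*(√((-12 - 1*10) - 3) + 3*0) = 15*(√((-12 - 10) - 3) + 0) = 15*(√(-22 - 3) + 0) = 15*(√(-25) + 0) = 15*(5*I + 0) = 15*(5*I) = 75*I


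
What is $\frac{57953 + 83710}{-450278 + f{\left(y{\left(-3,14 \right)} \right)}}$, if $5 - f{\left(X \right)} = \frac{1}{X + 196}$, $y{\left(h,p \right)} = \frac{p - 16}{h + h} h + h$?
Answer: $- \frac{27199296}{86452417} \approx -0.31462$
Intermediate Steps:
$y{\left(h,p \right)} = -8 + h + \frac{p}{2}$ ($y{\left(h,p \right)} = \frac{-16 + p}{2 h} h + h = \left(-8 + \frac{p}{2}\right) + h = -8 + h + \frac{p}{2}$)
$f{\left(X \right)} = 5 - \frac{1}{196 + X}$ ($f{\left(X \right)} = 5 - \frac{1}{X + 196} = 5 - \frac{1}{196 + X}$)
$\frac{57953 + 83710}{-450278 + f{\left(y{\left(-3,14 \right)} \right)}} = \frac{57953 + 83710}{-450278 + \frac{979 + 5 \left(-8 - 3 + \frac{1}{2} \cdot 14\right)}{196 - 4}} = \frac{141663}{-450278 + \frac{979 + 5 \left(-8 - 3 + 7\right)}{196 - 4}} = \frac{141663}{-450278 + \frac{979 + 5 \left(-4\right)}{196 - 4}} = \frac{141663}{-450278 + \frac{979 - 20}{192}} = \frac{141663}{-450278 + \frac{1}{192} \cdot 959} = \frac{141663}{-450278 + \frac{959}{192}} = \frac{141663}{- \frac{86452417}{192}} = 141663 \left(- \frac{192}{86452417}\right) = - \frac{27199296}{86452417}$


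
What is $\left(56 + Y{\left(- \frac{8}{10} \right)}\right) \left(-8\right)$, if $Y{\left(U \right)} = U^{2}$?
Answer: $- \frac{11328}{25} \approx -453.12$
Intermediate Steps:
$\left(56 + Y{\left(- \frac{8}{10} \right)}\right) \left(-8\right) = \left(56 + \left(- \frac{8}{10}\right)^{2}\right) \left(-8\right) = \left(56 + \left(\left(-8\right) \frac{1}{10}\right)^{2}\right) \left(-8\right) = \left(56 + \left(- \frac{4}{5}\right)^{2}\right) \left(-8\right) = \left(56 + \frac{16}{25}\right) \left(-8\right) = \frac{1416}{25} \left(-8\right) = - \frac{11328}{25}$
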